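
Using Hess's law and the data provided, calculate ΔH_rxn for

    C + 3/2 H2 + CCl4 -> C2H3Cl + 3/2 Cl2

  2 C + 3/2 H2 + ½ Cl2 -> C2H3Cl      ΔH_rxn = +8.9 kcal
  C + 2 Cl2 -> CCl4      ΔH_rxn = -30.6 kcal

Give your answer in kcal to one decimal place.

ΔH_rxn = 39.5 kcal

equation 1 as written (C2H3Cl already on the product side): +8.9 kcal
equation 2 reversed (CCl4 must end up as a reactant): +30.6 kcal
Combining the equations, ΔH_rxn = (+8.9) + (+30.6) = 39.5 kcal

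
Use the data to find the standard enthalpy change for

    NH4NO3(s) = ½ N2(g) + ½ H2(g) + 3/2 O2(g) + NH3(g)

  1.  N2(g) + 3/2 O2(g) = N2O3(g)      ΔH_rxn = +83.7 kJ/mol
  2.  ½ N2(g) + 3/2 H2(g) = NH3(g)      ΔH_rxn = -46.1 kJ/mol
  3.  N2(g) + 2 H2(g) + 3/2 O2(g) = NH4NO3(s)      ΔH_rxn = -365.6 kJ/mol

eq. 1: not needed (N2O3(g) appears nowhere else).
eq. 2 as written (NH3(g) already on the product side): -46.1 kJ/mol
eq. 3 reversed (NH4NO3(s) must end up as a reactant): +365.6 kJ/mol
ΔH_rxn = (-46.1) + (+365.6) = 319.5 kJ/mol

ΔH_rxn = 319.5 kJ/mol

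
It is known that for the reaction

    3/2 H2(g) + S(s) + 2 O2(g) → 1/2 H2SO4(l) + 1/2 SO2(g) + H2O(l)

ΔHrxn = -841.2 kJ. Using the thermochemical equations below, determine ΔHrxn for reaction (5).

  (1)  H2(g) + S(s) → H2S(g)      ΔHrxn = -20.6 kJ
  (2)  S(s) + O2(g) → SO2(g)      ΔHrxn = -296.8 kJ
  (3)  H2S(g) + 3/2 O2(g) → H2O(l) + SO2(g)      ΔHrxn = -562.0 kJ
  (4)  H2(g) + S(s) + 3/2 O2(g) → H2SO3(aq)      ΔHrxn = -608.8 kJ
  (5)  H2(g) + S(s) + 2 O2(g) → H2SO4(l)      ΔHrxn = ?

(1) as written: -20.6 kJ
(2) reversed and × 1/2: (-1/2)·(-296.8) = +148.4 kJ
(3) as written (H2O(l) already on the product side): -562.0 kJ
(4): not needed (H2SO3(aq) appears nowhere else).
(5) × 1/2 (×1/2 to match 1/2 H2SO4(l) in the target): contributes 1/2·x
-841.2 = (-20.6) + (+148.4) + (-562.0) + 1/2·x
x = (-841.2 − (-434.2)) / (1/2) = -814.0 kJ

ΔHrxn = -814.0 kJ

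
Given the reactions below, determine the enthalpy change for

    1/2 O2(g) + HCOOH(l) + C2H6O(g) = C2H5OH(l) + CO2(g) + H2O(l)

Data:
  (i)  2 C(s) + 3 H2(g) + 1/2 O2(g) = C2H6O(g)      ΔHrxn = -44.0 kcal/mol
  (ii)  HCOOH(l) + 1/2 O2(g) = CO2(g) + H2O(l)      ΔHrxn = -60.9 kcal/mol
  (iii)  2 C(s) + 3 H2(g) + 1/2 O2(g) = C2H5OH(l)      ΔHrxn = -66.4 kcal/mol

ΔHrxn = -83.3 kcal/mol

(i) reversed (reverse to put C2H6O(g) on the reactant side): +44.0 kcal/mol
(ii) as written (HCOOH(l) already on the reactant side): -60.9 kcal/mol
(iii) as written (C2H5OH(l) already on the product side): -66.4 kcal/mol
By Hess's law, ΔHrxn = (+44.0) + (-60.9) + (-66.4) = -83.3 kcal/mol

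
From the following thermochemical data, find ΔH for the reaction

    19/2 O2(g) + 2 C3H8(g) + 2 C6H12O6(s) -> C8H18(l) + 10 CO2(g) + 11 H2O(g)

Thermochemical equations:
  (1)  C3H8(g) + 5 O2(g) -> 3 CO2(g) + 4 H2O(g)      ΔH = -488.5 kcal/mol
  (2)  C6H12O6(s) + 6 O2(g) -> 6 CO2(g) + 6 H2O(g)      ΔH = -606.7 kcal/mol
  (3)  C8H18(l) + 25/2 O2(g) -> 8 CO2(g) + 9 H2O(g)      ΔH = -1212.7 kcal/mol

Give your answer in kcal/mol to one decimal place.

ΔH = -977.7 kcal/mol

(1) × 2: (2)·(-488.5) = -977.0 kcal/mol
(2) × 2: (2)·(-606.7) = -1213.4 kcal/mol
(3) reversed: +1212.7 kcal/mol
ΔH = (-977.0) + (-1213.4) + (+1212.7) = -977.7 kcal/mol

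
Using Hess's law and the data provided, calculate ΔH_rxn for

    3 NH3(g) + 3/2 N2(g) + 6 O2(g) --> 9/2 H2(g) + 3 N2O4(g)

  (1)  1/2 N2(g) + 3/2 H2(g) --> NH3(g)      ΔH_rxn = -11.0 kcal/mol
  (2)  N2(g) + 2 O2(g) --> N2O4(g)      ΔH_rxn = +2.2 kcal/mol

ΔH_rxn = 39.6 kcal/mol

(1) reversed and × 3: (-3)·(-11.0) = +33.0 kcal/mol
(2) × 3: (3)·(+2.2) = +6.6 kcal/mol
Since enthalpy is a state function, ΔH_rxn = (-3)·(-11.0) + (3)·(+2.2) = 39.6 kcal/mol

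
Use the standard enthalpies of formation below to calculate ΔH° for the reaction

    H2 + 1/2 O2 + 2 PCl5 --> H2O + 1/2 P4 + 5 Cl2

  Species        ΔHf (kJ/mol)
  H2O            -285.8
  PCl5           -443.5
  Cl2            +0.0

ΔH° = 601.2 kJ/mol

Products: 1·(-285.8) + 1/2·(+0.0) + 5·(+0.0) = -285.8
Reactants: 1·(+0.0) + 1/2·(+0.0) + 2·(-443.5) = -887.0
ΔH° = (-285.8) − (-887.0) = 601.2 kJ/mol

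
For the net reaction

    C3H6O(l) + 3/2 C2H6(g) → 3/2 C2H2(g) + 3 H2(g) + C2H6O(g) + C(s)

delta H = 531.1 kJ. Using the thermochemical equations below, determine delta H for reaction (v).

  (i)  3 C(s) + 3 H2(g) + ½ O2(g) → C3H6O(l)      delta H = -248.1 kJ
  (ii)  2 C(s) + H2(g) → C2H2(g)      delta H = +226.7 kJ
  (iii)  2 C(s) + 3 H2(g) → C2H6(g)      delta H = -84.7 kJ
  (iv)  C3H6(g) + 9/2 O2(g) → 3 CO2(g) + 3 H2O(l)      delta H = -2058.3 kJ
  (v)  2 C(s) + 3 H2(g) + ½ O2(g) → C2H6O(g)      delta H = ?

(i) reversed (reverse to put C3H6O(l) on the reactant side): +248.1 kJ
(ii) × 3/2 (×3/2 to match 3/2 C2H2(g) in the target): (3/2)·(+226.7) = +340.05 kJ
(iii) reversed and × 3/2 (C2H6(g) must end up as a reactant; ×3/2 to match 3/2 C2H6(g) in the target): (-3/2)·(-84.7) = +127.05 kJ
(iv): not needed (C3H6(g) appears nowhere else).
(v) as written (C2H6O(g) already on the product side): contributes x
+531.1 = (+248.1) + (+340.05) + (+127.05) + x
x = (+531.1 − (+715.2)) / (1) = -184.1 kJ

delta H = -184.1 kJ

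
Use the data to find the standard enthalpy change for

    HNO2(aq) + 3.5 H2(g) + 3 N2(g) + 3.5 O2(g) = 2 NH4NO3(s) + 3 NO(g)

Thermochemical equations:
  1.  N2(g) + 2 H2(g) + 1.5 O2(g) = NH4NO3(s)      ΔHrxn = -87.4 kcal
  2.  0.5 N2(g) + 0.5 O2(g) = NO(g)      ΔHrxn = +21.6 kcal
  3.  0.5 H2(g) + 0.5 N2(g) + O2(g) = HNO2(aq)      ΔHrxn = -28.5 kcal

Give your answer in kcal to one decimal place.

ΔHrxn = -81.5 kcal

eq. 1 × 2: (2)·(-87.4) = -174.8 kcal
eq. 2 × 3: (3)·(+21.6) = +64.8 kcal
eq. 3 reversed: +28.5 kcal
Summing the manipulated equations, ΔHrxn = (-174.8) + (+64.8) + (+28.5) = -81.5 kcal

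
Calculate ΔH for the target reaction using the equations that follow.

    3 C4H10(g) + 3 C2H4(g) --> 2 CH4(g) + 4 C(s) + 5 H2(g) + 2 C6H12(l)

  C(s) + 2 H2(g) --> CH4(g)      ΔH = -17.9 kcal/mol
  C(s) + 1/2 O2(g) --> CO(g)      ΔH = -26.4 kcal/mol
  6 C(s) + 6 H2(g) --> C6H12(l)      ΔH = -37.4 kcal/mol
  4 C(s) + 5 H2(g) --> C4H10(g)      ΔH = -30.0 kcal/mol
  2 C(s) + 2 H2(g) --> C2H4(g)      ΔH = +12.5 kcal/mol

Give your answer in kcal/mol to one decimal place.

equation 1 × 2 (scale by 2 for the 2 CH4(g)): (2)·(-17.9) = -35.8 kcal/mol
equation 2: not needed (CO(g) appears nowhere else).
equation 3 × 2 (×2 to match 2 C6H12(l) in the target): (2)·(-37.4) = -74.8 kcal/mol
equation 4 reversed and × 3 (reverse to put C4H10(g) on the reactant side; scale by 3 for the 3 C4H10(g)): (-3)·(-30.0) = +90.0 kcal/mol
equation 5 reversed and × 3 (C2H4(g) must end up as a reactant; scale by 3 for the 3 C2H4(g)): (-3)·(+12.5) = -37.5 kcal/mol
Summing the manipulated equations, ΔH = (-35.8) + (-74.8) + (+90.0) + (-37.5) = -58.1 kcal/mol

ΔH = -58.1 kcal/mol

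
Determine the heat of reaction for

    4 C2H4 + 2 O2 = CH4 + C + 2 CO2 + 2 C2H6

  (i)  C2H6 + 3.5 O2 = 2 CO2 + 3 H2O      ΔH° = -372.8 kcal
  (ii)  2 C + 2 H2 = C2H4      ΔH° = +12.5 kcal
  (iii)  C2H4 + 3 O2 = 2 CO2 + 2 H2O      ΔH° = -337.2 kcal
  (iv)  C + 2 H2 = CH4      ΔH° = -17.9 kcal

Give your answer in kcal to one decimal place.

ΔH° = -296.4 kcal

(i) reversed and × 2 (C2H6 must end up as a product; ×2 to match 2 C2H6 in the target): (-2)·(-372.8) = +745.6 kcal
(ii) reversed: -12.5 kcal
(iii) × 3: (3)·(-337.2) = -1011.6 kcal
(iv) as written (CH4 already on the product side): -17.9 kcal
Combining the equations, ΔH° = (+745.6) + (-12.5) + (-1011.6) + (-17.9) = -296.4 kcal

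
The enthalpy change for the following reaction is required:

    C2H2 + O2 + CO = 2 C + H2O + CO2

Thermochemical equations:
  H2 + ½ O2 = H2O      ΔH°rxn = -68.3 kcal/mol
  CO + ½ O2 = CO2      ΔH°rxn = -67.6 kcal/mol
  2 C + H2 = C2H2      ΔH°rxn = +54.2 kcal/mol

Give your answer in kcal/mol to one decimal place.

equation 1 as written (H2O already on the product side): -68.3 kcal/mol
equation 2 as written (CO already on the reactant side): -67.6 kcal/mol
equation 3 reversed (C2H2 must end up as a reactant): -54.2 kcal/mol
Combining the equations, ΔH°rxn = (-68.3) + (-67.6) + (-54.2) = -190.1 kcal/mol

ΔH°rxn = -190.1 kcal/mol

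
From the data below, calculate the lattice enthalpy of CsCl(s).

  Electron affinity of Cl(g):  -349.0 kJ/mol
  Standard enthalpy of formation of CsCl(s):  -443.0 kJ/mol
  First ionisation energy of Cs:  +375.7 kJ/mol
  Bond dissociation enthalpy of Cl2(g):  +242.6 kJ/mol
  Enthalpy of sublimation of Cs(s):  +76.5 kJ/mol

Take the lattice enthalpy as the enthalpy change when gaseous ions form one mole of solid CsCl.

ΔHf° = 1·ΔHsub + 1·(ΣIE) + 1/2·D(Cl2) + 1·EA + U
-443.0 = 1·(+76.5) + 1·(+375.7) + 1/2·(+242.6) + 1·(-349.0) + U
U = -443.0 − (+224.5) = -667.5 kJ/mol

U = -667.5 kJ/mol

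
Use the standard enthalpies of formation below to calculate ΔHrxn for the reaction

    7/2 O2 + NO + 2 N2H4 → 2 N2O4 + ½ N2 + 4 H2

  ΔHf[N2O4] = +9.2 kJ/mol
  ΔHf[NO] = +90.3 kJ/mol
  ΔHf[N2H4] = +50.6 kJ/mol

ΔHrxn = -173.1 kJ/mol

ΔH°rxn = Σ nΔHf°(products) − Σ nΔHf°(reactants).
Products: 2·(+9.2) + 1/2·(+0.0) + 4·(+0.0) = +18.4
Reactants: 7/2·(+0.0) + 1·(+90.3) + 2·(+50.6) = +191.5
ΔHrxn = (+18.4) − (+191.5) = -173.1 kJ/mol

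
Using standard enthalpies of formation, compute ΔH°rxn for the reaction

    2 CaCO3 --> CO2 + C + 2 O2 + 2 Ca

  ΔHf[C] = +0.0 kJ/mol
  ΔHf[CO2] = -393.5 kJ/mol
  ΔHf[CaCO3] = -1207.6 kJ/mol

ΔH°rxn = 2021.7 kJ/mol

Products: 1·(-393.5) + 1·(+0.0) + 2·(+0.0) + 2·(+0.0) = -393.5
Reactants: 2·(-1207.6) = -2415.2
ΔH°rxn = (-393.5) − (-2415.2) = 2021.7 kJ/mol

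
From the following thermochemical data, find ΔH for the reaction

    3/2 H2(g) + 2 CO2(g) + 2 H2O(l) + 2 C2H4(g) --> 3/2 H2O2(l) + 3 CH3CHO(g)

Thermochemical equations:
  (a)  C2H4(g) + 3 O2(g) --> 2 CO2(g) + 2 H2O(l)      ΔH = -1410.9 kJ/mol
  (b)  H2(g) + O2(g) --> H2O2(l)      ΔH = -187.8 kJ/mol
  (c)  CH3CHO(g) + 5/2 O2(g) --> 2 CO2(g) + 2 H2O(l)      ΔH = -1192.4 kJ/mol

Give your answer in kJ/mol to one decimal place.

ΔH = 473.7 kJ/mol

(a) × 2: (2)·(-1410.9) = -2821.8 kJ/mol
(b) × 3/2: (3/2)·(-187.8) = -281.7 kJ/mol
(c) reversed and × 3: (-3)·(-1192.4) = +3577.2 kJ/mol
ΔH = (-2821.8) + (-281.7) + (+3577.2) = 473.7 kJ/mol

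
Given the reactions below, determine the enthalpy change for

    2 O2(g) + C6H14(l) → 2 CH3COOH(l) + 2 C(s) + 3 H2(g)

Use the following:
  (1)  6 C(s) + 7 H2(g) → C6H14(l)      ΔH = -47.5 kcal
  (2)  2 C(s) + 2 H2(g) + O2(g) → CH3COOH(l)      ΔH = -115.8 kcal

ΔH = -184.1 kcal

(1) reversed: +47.5 kcal
(2) × 2: (2)·(-115.8) = -231.6 kcal
Combining the equations, ΔH = (+47.5) + (-231.6) = -184.1 kcal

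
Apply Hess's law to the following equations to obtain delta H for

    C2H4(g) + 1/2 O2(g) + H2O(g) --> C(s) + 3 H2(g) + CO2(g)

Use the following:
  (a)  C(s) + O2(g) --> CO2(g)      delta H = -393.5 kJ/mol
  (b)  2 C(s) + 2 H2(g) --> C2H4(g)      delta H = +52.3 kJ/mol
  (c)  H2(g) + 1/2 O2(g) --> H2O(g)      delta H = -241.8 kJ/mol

delta H = -204.0 kJ/mol

(a) as written (CO2(g) already on the product side): -393.5 kJ/mol
(b) reversed (C2H4(g) must end up as a reactant): -52.3 kJ/mol
(c) reversed (reverse to put H2O(g) on the reactant side): +241.8 kJ/mol
Summing the manipulated equations, delta H = (1)·(-393.5) + (-1)·(+52.3) + (-1)·(-241.8) = -204.0 kJ/mol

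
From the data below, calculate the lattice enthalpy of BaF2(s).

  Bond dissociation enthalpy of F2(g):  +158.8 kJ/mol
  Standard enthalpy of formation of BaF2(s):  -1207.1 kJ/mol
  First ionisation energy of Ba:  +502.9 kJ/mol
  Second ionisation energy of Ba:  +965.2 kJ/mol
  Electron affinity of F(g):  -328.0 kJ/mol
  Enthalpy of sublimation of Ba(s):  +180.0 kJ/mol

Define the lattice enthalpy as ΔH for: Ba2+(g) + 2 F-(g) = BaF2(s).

ΔHf° = 1·ΔHsub + 1·(ΣIE) + 1·D(F2) + 2·EA + U
-1207.1 = 1·(+180.0) + 1·(+1468.1) + 1·(+158.8) + 2·(-328.0) + U
U = -1207.1 − (+1150.9) = -2358.0 kJ/mol

U = -2358.0 kJ/mol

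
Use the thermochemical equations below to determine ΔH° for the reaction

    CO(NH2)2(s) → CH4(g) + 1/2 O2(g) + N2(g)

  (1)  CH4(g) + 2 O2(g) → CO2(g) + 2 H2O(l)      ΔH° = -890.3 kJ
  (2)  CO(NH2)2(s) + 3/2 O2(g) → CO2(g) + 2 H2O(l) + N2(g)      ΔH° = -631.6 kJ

ΔH° = 258.7 kJ

(1) reversed: +890.3 kJ
(2) as written: -631.6 kJ
By Hess's law, ΔH° = (-1)·(-890.3) + (1)·(-631.6) = 258.7 kJ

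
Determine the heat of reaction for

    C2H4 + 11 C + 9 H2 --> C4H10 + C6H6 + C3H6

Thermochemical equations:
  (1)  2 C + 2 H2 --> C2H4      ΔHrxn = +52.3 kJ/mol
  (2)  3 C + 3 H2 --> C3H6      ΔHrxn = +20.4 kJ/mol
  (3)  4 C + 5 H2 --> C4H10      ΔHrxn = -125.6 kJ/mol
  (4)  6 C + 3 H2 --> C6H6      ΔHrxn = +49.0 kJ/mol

(1) reversed: -52.3 kJ/mol
(2) as written: +20.4 kJ/mol
(3) as written: -125.6 kJ/mol
(4) as written: +49.0 kJ/mol
By Hess's law, ΔHrxn = (-52.3) + (+20.4) + (-125.6) + (+49.0) = -108.5 kJ/mol

ΔHrxn = -108.5 kJ/mol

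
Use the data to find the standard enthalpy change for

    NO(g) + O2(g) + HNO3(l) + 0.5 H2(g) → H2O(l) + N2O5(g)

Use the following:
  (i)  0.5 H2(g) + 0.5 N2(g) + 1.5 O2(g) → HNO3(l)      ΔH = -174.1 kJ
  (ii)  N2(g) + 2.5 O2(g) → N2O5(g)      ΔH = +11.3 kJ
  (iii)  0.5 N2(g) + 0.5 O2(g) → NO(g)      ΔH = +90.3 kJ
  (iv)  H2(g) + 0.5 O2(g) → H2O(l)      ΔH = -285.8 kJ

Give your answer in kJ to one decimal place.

(i) reversed: +174.1 kJ
(ii) as written: +11.3 kJ
(iii) reversed: -90.3 kJ
(iv) as written: -285.8 kJ
ΔH = (+174.1) + (+11.3) + (-90.3) + (-285.8) = -190.7 kJ

ΔH = -190.7 kJ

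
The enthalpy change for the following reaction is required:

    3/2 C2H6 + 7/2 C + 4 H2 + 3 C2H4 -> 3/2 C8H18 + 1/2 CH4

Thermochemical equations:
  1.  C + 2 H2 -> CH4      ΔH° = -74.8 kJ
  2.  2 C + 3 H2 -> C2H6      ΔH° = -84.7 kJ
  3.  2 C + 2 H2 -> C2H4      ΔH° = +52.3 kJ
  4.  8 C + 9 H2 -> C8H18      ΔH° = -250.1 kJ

eq. 1 × 1/2: (1/2)·(-74.8) = -37.4 kJ
eq. 2 reversed and × 3/2: (-3/2)·(-84.7) = +127.05 kJ
eq. 3 reversed and × 3: (-3)·(+52.3) = -156.9 kJ
eq. 4 × 3/2: (3/2)·(-250.1) = -375.15 kJ
Since enthalpy is a state function, ΔH° = (-37.4) + (+127.05) + (-156.9) + (-375.15) = -442.4 kJ

ΔH° = -442.4 kJ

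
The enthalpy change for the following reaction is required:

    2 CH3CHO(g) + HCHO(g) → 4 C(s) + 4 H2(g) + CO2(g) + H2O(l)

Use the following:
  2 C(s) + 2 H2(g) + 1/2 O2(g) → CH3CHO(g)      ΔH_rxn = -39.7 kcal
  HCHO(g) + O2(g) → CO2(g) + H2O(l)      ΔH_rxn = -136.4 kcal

equation 1 reversed and × 2 (reverse to put CH3CHO(g) on the reactant side; scale by 2 for the 2 CH3CHO(g)): (-2)·(-39.7) = +79.4 kcal
equation 2 as written (HCHO(g) already on the reactant side): -136.4 kcal
ΔH_rxn = (+79.4) + (-136.4) = -57.0 kcal

ΔH_rxn = -57.0 kcal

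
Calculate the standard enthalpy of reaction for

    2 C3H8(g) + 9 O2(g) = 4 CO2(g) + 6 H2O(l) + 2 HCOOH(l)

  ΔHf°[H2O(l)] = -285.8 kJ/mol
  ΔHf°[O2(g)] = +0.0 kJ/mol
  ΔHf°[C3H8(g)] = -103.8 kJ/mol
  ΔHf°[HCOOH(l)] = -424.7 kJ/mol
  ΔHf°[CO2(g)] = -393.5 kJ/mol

Products: 4·(-393.5) + 6·(-285.8) + 2·(-424.7) = -4138.2
Reactants: 2·(-103.8) + 9·(+0.0) = -207.6
ΔH_rxn = (-4138.2) − (-207.6) = -3930.6 kJ/mol

ΔH_rxn = -3930.6 kJ/mol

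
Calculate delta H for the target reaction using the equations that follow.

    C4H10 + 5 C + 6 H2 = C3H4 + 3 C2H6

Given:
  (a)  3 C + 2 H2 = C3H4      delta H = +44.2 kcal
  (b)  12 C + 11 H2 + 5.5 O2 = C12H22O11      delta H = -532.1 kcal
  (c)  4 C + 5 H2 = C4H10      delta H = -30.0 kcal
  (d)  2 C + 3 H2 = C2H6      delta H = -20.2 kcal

(a) as written (C3H4 already on the product side): +44.2 kcal
(b): not needed (C12H22O11 appears nowhere else).
(c) reversed (reverse to put C4H10 on the reactant side): +30.0 kcal
(d) × 3 (×3 to match 3 C2H6 in the target): (3)·(-20.2) = -60.6 kcal
Combining the equations, delta H = (1)·(+44.2) + (-1)·(-30.0) + (3)·(-20.2) = 13.6 kcal

delta H = 13.6 kcal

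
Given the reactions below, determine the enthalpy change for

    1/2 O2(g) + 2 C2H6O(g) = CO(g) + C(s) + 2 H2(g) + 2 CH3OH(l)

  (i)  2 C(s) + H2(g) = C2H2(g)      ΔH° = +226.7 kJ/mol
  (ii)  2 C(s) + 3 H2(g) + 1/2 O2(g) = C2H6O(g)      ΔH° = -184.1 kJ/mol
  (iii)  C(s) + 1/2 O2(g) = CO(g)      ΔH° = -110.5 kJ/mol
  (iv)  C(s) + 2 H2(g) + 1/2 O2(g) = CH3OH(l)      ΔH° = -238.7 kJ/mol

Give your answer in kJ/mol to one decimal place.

(i): not needed.
(ii) reversed and × 2: (-2)·(-184.1) = +368.2 kJ/mol
(iii) as written: -110.5 kJ/mol
(iv) × 2: (2)·(-238.7) = -477.4 kJ/mol
ΔH° = (-2)·(-184.1) + (1)·(-110.5) + (2)·(-238.7) = -219.7 kJ/mol

ΔH° = -219.7 kJ/mol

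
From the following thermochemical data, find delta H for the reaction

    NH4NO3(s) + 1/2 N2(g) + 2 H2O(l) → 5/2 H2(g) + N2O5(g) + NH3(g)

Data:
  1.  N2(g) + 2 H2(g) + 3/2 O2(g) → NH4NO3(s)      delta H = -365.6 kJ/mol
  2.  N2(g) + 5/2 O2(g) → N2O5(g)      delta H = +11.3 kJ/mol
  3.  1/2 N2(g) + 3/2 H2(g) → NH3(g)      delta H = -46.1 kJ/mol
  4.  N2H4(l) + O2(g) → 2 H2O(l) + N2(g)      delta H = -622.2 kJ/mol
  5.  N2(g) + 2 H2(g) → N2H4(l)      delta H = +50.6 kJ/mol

eq. 1 reversed: +365.6 kJ/mol
eq. 2 as written: +11.3 kJ/mol
eq. 3 as written: -46.1 kJ/mol
eq. 4 reversed: +622.2 kJ/mol
eq. 5 reversed: -50.6 kJ/mol
Summing the manipulated equations, delta H = (+365.6) + (+11.3) + (-46.1) + (+622.2) + (-50.6) = 902.4 kJ/mol

delta H = 902.4 kJ/mol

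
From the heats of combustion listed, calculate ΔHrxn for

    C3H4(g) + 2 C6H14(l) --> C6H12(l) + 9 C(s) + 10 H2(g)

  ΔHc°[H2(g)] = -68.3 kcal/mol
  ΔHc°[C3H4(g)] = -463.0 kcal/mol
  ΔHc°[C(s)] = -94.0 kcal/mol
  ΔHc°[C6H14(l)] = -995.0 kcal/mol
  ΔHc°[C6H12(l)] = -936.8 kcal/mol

ΔHrxn = 12.8 kcal/mol

With combustion enthalpies, reactants minus products:
= [1·(-463.0) + 2·(-995.0)] − [1·(-936.8) + 9·(-94.0) + 10·(-68.3)]
= 12.8 kcal/mol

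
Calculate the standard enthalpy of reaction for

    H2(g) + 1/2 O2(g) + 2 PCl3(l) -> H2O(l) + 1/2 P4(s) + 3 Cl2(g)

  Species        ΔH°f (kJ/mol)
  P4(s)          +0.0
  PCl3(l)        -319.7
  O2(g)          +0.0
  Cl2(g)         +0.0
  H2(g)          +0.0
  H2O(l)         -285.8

ΔH°rxn = 353.6 kJ/mol

Products: 1·(-285.8) + 1/2·(+0.0) + 3·(+0.0) = -285.8
Reactants: 1·(+0.0) + 1/2·(+0.0) + 2·(-319.7) = -639.4
ΔH°rxn = (-285.8) − (-639.4) = 353.6 kJ/mol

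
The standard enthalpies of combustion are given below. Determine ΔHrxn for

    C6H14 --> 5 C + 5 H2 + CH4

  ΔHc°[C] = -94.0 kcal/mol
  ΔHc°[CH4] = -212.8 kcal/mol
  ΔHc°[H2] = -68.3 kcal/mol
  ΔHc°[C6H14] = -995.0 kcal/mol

ΔHrxn = 29.3 kcal/mol

With combustion enthalpies, reactants minus products:
= [1·(-995.0)] − [5·(-94.0) + 5·(-68.3) + 1·(-212.8)]
= 29.3 kcal/mol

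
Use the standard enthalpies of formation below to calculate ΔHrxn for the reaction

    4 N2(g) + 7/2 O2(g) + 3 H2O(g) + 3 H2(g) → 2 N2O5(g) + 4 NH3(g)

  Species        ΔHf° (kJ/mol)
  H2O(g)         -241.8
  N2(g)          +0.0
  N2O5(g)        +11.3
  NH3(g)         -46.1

ΔHrxn = 563.6 kJ/mol

Products: 2·(+11.3) + 4·(-46.1) = -161.8
Reactants: 4·(+0.0) + 7/2·(+0.0) + 3·(-241.8) + 3·(+0.0) = -725.4
ΔHrxn = (-161.8) − (-725.4) = 563.6 kJ/mol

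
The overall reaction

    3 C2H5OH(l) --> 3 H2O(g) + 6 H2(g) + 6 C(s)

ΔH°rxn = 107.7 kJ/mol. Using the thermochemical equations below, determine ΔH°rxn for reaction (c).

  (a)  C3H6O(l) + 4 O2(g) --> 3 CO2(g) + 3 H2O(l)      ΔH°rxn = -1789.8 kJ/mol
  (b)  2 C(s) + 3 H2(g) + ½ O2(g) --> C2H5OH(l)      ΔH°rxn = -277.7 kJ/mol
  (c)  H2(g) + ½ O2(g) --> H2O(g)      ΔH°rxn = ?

ΔH°rxn = -241.8 kJ/mol

(a): not needed (C3H6O(l) appears nowhere else).
(b) reversed and × 3 (reverse to put C2H5OH(l) on the reactant side; ×3 to match 3 C2H5OH(l) in the target): (-3)·(-277.7) = +833.1 kJ/mol
(c) × 3 (scale by 3 for the 3 H2O(g)): contributes 3·x
+107.7 = (+833.1) + 3·x
x = (+107.7 − (+833.1)) / (3) = -241.8 kJ/mol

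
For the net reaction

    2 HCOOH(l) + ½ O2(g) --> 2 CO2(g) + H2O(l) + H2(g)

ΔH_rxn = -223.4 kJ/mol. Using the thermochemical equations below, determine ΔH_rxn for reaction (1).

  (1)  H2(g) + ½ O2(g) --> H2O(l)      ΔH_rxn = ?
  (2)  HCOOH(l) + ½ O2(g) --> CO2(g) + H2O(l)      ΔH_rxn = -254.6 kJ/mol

(1) reversed: contributes −x
(2) × 2: (2)·(-254.6) = -509.2 kJ/mol
-223.4 = (-509.2) − x
x = (-223.4 − (-509.2)) / (-1) = -285.8 kJ/mol

ΔH_rxn = -285.8 kJ/mol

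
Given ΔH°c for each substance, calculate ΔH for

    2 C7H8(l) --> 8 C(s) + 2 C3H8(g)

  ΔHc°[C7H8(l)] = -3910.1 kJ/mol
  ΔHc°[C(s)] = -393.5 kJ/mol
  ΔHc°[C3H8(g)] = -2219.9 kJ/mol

ΔH = -232.4 kJ/mol

Using ΔH = Σ nΔHc°(reactants) − Σ nΔHc°(products):
= [2·(-3910.1)] − [8·(-393.5) + 2·(-2219.9)]
= -232.4 kJ/mol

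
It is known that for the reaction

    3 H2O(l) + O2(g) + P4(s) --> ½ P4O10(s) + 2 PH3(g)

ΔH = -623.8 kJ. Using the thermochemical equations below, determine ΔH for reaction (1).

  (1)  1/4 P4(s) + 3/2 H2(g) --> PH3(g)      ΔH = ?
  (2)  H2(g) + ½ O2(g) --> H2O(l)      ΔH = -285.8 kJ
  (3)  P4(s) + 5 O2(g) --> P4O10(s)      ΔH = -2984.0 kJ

ΔH = 5.4 kJ

(1) × 2 (×2 to match 2 PH3(g) in the target): contributes 2·x
(2) reversed and × 3 (H2O(l) must end up as a reactant; ×3 to match 3 H2O(l) in the target): (-3)·(-285.8) = +857.4 kJ
(3) × 1/2 (×1/2 to match 1/2 P4O10(s) in the target): (1/2)·(-2984.0) = -1492.0 kJ
-623.8 = (+857.4) + (-1492.0) + 2·x
x = (-623.8 − (-634.6)) / (2) = 5.4 kJ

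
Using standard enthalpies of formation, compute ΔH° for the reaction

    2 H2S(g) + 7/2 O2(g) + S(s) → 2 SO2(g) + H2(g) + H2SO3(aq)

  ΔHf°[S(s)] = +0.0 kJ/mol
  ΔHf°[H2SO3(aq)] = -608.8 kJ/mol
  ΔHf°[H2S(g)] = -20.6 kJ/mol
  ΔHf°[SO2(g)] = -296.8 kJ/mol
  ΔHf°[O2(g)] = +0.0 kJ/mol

Products: 2·(-296.8) + 1·(+0.0) + 1·(-608.8) = -1202.4
Reactants: 2·(-20.6) + 7/2·(+0.0) + 1·(+0.0) = -41.2
ΔH° = (-1202.4) − (-41.2) = -1161.2 kJ/mol

ΔH° = -1161.2 kJ/mol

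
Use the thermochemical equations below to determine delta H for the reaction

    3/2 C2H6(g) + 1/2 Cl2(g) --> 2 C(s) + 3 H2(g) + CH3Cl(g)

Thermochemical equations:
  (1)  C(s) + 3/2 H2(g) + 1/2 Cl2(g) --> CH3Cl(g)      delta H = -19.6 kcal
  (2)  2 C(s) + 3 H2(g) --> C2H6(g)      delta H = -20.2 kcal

delta H = 10.7 kcal

(1) as written (CH3Cl(g) already on the product side): -19.6 kcal
(2) reversed and × 3/2 (C2H6(g) must end up as a reactant; scale by 3/2 for the 3/2 C2H6(g)): (-3/2)·(-20.2) = +30.3 kcal
delta H = (1)·(-19.6) + (-3/2)·(-20.2) = 10.7 kcal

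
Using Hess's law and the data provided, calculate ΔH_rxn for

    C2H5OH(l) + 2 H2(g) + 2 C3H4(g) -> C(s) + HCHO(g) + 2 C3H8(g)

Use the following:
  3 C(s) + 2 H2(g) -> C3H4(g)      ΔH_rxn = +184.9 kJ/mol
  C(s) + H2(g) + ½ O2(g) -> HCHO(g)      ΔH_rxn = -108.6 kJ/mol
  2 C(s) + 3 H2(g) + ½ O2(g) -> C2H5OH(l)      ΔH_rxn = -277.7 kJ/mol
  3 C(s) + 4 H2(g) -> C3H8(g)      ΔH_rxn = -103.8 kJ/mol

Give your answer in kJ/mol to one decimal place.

equation 1 reversed and × 2 (C3H4(g) must end up as a reactant; scale by 2 for the 2 C3H4(g)): (-2)·(+184.9) = -369.8 kJ/mol
equation 2 as written (HCHO(g) already on the product side): -108.6 kJ/mol
equation 3 reversed (reverse to put C2H5OH(l) on the reactant side): +277.7 kJ/mol
equation 4 × 2 (×2 to match 2 C3H8(g) in the target): (2)·(-103.8) = -207.6 kJ/mol
ΔH_rxn = (-2)·(+184.9) + (1)·(-108.6) + (-1)·(-277.7) + (2)·(-103.8) = -408.3 kJ/mol

ΔH_rxn = -408.3 kJ/mol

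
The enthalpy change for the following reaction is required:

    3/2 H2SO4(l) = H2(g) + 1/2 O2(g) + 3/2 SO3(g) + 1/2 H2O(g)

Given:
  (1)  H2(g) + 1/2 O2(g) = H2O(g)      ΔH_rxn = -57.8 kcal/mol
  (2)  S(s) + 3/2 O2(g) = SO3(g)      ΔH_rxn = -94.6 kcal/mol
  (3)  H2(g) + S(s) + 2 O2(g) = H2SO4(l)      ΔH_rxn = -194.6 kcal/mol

ΔH_rxn = 121.1 kcal/mol

(1) × 1/2: (1/2)·(-57.8) = -28.9 kcal/mol
(2) × 3/2: (3/2)·(-94.6) = -141.9 kcal/mol
(3) reversed and × 3/2: (-3/2)·(-194.6) = +291.9 kcal/mol
Summing the manipulated equations, ΔH_rxn = (-28.9) + (-141.9) + (+291.9) = 121.1 kcal/mol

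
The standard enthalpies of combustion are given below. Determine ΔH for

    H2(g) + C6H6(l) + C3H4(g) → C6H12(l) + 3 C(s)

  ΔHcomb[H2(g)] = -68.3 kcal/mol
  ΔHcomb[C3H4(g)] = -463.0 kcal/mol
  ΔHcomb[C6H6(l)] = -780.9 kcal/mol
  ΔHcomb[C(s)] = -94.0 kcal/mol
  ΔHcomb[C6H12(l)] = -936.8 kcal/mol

Using ΔH = Σ nΔHc°(reactants) − Σ nΔHc°(products):
= [1·(-68.3) + 1·(-780.9) + 1·(-463.0)] − [1·(-936.8) + 3·(-94.0)]
= -93.4 kcal/mol

ΔH = -93.4 kcal/mol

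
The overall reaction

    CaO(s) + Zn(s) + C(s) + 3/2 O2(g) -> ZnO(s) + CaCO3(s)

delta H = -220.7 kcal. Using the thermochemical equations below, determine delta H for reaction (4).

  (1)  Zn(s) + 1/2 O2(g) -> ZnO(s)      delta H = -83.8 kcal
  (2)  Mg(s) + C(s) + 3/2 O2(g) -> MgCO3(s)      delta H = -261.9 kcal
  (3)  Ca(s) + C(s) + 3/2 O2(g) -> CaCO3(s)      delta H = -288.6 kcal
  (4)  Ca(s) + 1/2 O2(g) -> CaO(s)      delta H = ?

(1) as written: -83.8 kcal
(2): not needed.
(3) as written: -288.6 kcal
(4) reversed: contributes −x
-220.7 = (-83.8) + (-288.6) − x
x = (-220.7 − (-372.4)) / (-1) = -151.7 kcal

delta H = -151.7 kcal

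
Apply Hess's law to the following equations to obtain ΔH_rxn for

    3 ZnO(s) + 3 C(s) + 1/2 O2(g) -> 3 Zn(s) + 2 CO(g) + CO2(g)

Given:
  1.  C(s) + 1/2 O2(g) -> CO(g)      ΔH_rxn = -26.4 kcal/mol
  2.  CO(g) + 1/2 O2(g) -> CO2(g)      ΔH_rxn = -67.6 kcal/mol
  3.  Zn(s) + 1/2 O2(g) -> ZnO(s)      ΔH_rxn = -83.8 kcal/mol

ΔH_rxn = 104.6 kcal/mol

eq. 1 × 3 (×3 to match 3 C(s) in the target): (3)·(-26.4) = -79.2 kcal/mol
eq. 2 as written (CO2(g) already on the product side): -67.6 kcal/mol
eq. 3 reversed and × 3 (reverse to put ZnO(s) on the reactant side; scale by 3 for the 3 ZnO(s)): (-3)·(-83.8) = +251.4 kcal/mol
By Hess's law, ΔH_rxn = (3)·(-26.4) + (1)·(-67.6) + (-3)·(-83.8) = 104.6 kcal/mol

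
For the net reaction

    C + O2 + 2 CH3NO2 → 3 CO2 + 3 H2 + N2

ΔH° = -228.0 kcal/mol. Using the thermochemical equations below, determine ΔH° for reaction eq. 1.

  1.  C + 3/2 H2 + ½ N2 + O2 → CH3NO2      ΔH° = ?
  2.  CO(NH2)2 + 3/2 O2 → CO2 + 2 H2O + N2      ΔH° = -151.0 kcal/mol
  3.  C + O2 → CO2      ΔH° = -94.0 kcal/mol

eq. 1 reversed and × 2: contributes −2·x
eq. 2: not needed.
eq. 3 × 3: (3)·(-94.0) = -282.0 kcal/mol
-228.0 = (-282.0) − 2·x
x = (-228.0 − (-282.0)) / (-2) = -27.0 kcal/mol

ΔH° = -27.0 kcal/mol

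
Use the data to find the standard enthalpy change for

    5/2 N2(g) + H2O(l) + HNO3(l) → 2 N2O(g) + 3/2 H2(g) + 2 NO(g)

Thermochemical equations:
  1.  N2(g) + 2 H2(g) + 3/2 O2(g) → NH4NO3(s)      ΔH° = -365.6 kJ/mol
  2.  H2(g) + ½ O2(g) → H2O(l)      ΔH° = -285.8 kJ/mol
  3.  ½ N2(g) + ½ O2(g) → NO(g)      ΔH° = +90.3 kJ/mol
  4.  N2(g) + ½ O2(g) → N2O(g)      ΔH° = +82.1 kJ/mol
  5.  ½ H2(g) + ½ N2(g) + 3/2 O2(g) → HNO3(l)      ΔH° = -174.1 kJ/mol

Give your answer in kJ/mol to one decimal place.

eq. 1: not needed (NH4NO3(s) appears nowhere else).
eq. 2 reversed (reverse to put H2O(l) on the reactant side): +285.8 kJ/mol
eq. 3 × 2 (×2 to match 2 NO(g) in the target): (2)·(+90.3) = +180.6 kJ/mol
eq. 4 × 2 (scale by 2 for the 2 N2O(g)): (2)·(+82.1) = +164.2 kJ/mol
eq. 5 reversed (reverse to put HNO3(l) on the reactant side): +174.1 kJ/mol
ΔH° = (+285.8) + (+180.6) + (+164.2) + (+174.1) = 804.7 kJ/mol

ΔH° = 804.7 kJ/mol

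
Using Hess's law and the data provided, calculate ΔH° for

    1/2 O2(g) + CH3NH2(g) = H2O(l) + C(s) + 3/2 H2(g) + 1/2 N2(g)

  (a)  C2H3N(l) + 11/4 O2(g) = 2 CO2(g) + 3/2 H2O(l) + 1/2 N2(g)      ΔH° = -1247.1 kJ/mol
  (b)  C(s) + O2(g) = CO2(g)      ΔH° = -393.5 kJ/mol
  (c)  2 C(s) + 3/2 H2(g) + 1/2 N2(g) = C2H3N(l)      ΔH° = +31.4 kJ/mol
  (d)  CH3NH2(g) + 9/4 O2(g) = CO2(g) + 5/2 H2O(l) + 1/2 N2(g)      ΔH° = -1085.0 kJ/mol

(a) reversed: +1247.1 kJ/mol
(b) as written: -393.5 kJ/mol
(c) reversed: -31.4 kJ/mol
(d) as written: -1085.0 kJ/mol
ΔH° = (+1247.1) + (-393.5) + (-31.4) + (-1085.0) = -262.8 kJ/mol

ΔH° = -262.8 kJ/mol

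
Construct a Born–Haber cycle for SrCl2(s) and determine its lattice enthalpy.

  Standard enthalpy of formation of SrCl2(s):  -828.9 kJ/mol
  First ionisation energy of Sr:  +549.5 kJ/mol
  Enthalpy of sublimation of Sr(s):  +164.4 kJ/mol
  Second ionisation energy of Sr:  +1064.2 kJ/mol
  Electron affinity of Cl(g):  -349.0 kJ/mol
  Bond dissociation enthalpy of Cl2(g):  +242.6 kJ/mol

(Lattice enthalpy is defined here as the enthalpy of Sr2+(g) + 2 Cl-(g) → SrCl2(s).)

ΔHf° = 1·ΔHsub + 1·(ΣIE) + 1·D(Cl2) + 2·EA + U
-828.9 = 1·(+164.4) + 1·(+1613.7) + 1·(+242.6) + 2·(-349.0) + U
U = -828.9 − (+1322.7) = -2151.6 kJ/mol

U = -2151.6 kJ/mol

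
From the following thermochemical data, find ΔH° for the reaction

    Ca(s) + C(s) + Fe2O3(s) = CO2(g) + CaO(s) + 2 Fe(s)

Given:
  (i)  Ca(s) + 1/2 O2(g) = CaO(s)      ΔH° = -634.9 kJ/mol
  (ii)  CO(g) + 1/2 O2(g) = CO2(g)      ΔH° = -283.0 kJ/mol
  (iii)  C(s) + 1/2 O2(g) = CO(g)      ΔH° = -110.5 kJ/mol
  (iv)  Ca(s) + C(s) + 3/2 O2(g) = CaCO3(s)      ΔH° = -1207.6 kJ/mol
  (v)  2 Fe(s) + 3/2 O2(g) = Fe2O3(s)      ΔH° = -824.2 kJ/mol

(i) as written (CaO(s) already on the product side): -634.9 kJ/mol
(ii) as written (CO2(g) already on the product side): -283.0 kJ/mol
(iii) as written: -110.5 kJ/mol
(iv): not needed (CaCO3(s) appears nowhere else).
(v) reversed (reverse to put Fe2O3(s) on the reactant side): +824.2 kJ/mol
ΔH° = (1)·(-634.9) + (1)·(-283.0) + (1)·(-110.5) + (-1)·(-824.2) = -204.2 kJ/mol

ΔH° = -204.2 kJ/mol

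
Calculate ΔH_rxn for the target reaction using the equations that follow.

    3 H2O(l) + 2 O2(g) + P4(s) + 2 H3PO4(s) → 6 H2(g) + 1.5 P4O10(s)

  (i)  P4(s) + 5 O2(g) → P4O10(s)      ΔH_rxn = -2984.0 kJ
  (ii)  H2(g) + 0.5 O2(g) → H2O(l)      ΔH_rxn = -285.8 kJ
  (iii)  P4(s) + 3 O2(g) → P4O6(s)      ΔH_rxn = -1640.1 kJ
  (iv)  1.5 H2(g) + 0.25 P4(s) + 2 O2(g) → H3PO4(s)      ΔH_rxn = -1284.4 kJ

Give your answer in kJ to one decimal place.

ΔH_rxn = -1049.8 kJ

(i) × 3/2: (3/2)·(-2984.0) = -4476.0 kJ
(ii) reversed and × 3: (-3)·(-285.8) = +857.4 kJ
(iii): not needed.
(iv) reversed and × 2: (-2)·(-1284.4) = +2568.8 kJ
ΔH_rxn = (-4476.0) + (+857.4) + (+2568.8) = -1049.8 kJ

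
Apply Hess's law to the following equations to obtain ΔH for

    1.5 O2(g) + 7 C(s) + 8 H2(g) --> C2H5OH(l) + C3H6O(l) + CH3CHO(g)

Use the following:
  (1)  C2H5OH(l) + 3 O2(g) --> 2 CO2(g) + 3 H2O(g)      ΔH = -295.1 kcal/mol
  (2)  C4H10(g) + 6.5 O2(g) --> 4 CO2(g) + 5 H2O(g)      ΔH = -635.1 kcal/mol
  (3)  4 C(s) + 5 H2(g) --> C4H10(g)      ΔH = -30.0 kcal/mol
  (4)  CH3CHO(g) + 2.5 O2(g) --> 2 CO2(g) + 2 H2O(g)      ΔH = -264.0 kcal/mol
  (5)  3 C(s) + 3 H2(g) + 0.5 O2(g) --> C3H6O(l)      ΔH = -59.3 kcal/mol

ΔH = -165.3 kcal/mol

(1) reversed: +295.1 kcal/mol
(2) as written: -635.1 kcal/mol
(3) as written: -30.0 kcal/mol
(4) reversed: +264.0 kcal/mol
(5) as written: -59.3 kcal/mol
By Hess's law, ΔH = (-1)·(-295.1) + (1)·(-635.1) + (1)·(-30.0) + (-1)·(-264.0) + (1)·(-59.3) = -165.3 kcal/mol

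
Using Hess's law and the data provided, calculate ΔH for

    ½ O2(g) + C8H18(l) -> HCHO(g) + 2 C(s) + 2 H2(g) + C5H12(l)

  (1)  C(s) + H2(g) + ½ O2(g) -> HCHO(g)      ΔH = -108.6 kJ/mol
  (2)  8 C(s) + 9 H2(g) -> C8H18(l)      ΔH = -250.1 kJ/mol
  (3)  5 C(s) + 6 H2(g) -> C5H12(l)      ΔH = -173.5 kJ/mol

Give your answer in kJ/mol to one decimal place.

ΔH = -32.0 kJ/mol

(1) as written: -108.6 kJ/mol
(2) reversed: +250.1 kJ/mol
(3) as written: -173.5 kJ/mol
Since enthalpy is a state function, ΔH = (-108.6) + (+250.1) + (-173.5) = -32.0 kJ/mol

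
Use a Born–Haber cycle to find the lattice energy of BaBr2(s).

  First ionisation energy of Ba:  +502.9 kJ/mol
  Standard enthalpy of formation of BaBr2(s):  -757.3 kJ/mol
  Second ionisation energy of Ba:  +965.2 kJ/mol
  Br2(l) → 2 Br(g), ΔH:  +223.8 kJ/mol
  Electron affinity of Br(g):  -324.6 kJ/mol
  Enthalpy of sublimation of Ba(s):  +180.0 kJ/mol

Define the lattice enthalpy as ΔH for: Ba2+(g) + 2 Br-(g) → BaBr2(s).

ΔHf° = 1·ΔHsub + 1·(ΣIE) + 1·D(Br2) + 2·EA + U
-757.3 = 1·(+180.0) + 1·(+1468.1) + 1·(+223.8) + 2·(-324.6) + U
U = -757.3 − (+1222.7) = -1980.0 kJ/mol

U = -1980.0 kJ/mol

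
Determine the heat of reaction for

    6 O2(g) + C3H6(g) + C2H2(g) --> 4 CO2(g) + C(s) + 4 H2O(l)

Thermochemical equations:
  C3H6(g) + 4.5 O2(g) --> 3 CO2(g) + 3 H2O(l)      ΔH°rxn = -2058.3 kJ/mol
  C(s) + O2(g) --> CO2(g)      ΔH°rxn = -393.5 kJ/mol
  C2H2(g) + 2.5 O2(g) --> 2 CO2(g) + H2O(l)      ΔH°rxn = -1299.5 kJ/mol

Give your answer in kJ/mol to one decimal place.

equation 1 as written: -2058.3 kJ/mol
equation 2 reversed: +393.5 kJ/mol
equation 3 as written: -1299.5 kJ/mol
ΔH°rxn = (-2058.3) + (+393.5) + (-1299.5) = -2964.3 kJ/mol

ΔH°rxn = -2964.3 kJ/mol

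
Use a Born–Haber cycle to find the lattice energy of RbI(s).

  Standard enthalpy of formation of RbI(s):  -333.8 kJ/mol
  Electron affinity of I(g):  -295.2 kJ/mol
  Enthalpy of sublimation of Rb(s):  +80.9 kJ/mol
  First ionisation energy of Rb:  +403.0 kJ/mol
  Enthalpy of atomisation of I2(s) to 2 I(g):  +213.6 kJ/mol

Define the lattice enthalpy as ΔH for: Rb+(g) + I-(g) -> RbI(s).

U = -629.3 kJ/mol

ΔHf° = 1·ΔHsub + 1·(ΣIE) + 1/2·D(I2) + 1·EA + U
-333.8 = 1·(+80.9) + 1·(+403.0) + 1/2·(+213.6) + 1·(-295.2) + U
U = -333.8 − (+295.5) = -629.3 kJ/mol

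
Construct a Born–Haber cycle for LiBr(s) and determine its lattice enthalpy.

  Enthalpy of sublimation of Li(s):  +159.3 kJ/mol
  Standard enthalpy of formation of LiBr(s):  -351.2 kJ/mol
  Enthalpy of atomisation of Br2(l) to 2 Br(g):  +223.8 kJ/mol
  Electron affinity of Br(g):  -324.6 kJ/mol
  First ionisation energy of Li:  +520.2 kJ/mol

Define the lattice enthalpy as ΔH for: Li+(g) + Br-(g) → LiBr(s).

ΔHf° = 1·ΔHsub + 1·(ΣIE) + 1/2·D(Br2) + 1·EA + U
-351.2 = 1·(+159.3) + 1·(+520.2) + 1/2·(+223.8) + 1·(-324.6) + U
U = -351.2 − (+466.8) = -818.0 kJ/mol

U = -818.0 kJ/mol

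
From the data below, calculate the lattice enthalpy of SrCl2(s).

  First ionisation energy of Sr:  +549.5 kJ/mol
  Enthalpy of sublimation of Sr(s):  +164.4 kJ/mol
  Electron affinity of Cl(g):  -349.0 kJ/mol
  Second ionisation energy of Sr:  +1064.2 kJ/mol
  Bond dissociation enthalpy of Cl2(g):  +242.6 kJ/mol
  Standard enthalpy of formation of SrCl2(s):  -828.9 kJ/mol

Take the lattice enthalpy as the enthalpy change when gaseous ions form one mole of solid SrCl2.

U = -2151.6 kJ/mol

ΔHf° = 1·ΔHsub + 1·(ΣIE) + 1·D(Cl2) + 2·EA + U
-828.9 = 1·(+164.4) + 1·(+1613.7) + 1·(+242.6) + 2·(-349.0) + U
U = -828.9 − (+1322.7) = -2151.6 kJ/mol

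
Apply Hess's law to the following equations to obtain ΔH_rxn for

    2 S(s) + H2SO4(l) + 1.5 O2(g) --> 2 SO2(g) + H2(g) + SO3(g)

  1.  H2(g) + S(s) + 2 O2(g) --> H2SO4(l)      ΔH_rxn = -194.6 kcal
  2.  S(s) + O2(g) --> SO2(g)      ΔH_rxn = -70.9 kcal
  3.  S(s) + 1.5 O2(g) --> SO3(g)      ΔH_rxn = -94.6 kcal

ΔH_rxn = -41.8 kcal

eq. 1 reversed: +194.6 kcal
eq. 2 × 2: (2)·(-70.9) = -141.8 kcal
eq. 3 as written: -94.6 kcal
By Hess's law, ΔH_rxn = (+194.6) + (-141.8) + (-94.6) = -41.8 kcal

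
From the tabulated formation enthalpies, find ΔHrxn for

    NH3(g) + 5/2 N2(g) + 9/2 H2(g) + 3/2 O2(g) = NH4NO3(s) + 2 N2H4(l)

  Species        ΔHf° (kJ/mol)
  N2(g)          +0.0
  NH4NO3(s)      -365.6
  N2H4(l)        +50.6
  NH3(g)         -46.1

ΔHrxn = -218.3 kJ/mol

Products: 1·(-365.6) + 2·(+50.6) = -264.4
Reactants: 1·(-46.1) + 5/2·(+0.0) + 9/2·(+0.0) + 3/2·(+0.0) = -46.1
ΔHrxn = (-264.4) − (-46.1) = -218.3 kJ/mol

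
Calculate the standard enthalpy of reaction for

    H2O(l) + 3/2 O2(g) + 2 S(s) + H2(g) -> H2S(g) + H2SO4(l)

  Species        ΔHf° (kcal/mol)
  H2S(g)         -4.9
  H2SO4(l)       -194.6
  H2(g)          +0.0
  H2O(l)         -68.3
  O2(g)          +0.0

ΔH°rxn = -131.2 kcal/mol

Products: 1·(-4.9) + 1·(-194.6) = -199.5
Reactants: 1·(-68.3) + 3/2·(+0.0) + 2·(+0.0) + 1·(+0.0) = -68.3
ΔH°rxn = (-199.5) − (-68.3) = -131.2 kcal/mol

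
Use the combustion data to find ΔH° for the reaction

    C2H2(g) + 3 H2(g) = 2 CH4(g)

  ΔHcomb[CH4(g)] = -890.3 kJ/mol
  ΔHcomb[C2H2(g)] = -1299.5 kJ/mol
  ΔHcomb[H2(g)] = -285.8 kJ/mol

ΔH° = -376.3 kJ/mol

Using ΔH = Σ nΔHc°(reactants) − Σ nΔHc°(products):
= [1·(-1299.5) + 3·(-285.8)] − [2·(-890.3)]
= -376.3 kJ/mol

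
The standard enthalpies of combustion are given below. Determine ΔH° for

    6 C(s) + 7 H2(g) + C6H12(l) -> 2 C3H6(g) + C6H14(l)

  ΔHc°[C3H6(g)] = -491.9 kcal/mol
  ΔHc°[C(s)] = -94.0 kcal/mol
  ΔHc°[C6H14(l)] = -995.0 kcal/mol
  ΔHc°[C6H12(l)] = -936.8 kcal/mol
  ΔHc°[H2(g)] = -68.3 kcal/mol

ΔH° = -0.1 kcal/mol

Using ΔH = Σ nΔHc°(reactants) − Σ nΔHc°(products):
= [6·(-94.0) + 7·(-68.3) + 1·(-936.8)] − [2·(-491.9) + 1·(-995.0)]
= -0.1 kcal/mol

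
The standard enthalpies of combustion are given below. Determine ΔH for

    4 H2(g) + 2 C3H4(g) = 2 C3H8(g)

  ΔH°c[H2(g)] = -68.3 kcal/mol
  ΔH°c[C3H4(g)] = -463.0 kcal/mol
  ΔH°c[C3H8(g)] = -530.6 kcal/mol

ΔH = -138.0 kcal/mol

Using ΔH = Σ nΔHc°(reactants) − Σ nΔHc°(products):
= [4·(-68.3) + 2·(-463.0)] − [2·(-530.6)]
= -138.0 kcal/mol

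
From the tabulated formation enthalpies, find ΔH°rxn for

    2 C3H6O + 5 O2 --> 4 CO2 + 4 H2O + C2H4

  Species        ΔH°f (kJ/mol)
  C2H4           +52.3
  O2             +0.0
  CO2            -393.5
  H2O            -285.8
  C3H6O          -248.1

ΔH°rxn = -2168.7 kJ/mol

Products: 4·(-393.5) + 4·(-285.8) + 1·(+52.3) = -2664.9
Reactants: 2·(-248.1) + 5·(+0.0) = -496.2
ΔH°rxn = (-2664.9) − (-496.2) = -2168.7 kJ/mol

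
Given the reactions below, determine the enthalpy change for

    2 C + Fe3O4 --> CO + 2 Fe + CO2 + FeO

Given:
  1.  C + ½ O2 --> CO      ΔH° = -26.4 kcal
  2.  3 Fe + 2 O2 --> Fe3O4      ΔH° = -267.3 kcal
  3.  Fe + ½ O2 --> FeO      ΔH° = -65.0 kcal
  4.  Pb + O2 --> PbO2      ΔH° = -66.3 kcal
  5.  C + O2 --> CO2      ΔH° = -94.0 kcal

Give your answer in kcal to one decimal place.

ΔH° = 81.9 kcal

eq. 1 as written: -26.4 kcal
eq. 2 reversed: +267.3 kcal
eq. 3 as written: -65.0 kcal
eq. 4: not needed.
eq. 5 as written: -94.0 kcal
Combining the equations, ΔH° = (-26.4) + (+267.3) + (-65.0) + (-94.0) = 81.9 kcal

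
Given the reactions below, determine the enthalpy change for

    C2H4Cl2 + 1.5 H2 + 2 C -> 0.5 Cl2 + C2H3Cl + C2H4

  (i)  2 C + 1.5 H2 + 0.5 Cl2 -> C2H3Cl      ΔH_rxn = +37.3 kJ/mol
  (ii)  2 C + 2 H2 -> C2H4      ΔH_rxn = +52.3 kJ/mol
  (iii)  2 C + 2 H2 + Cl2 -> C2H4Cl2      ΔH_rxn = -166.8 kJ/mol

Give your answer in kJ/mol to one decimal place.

(i) as written: +37.3 kJ/mol
(ii) as written: +52.3 kJ/mol
(iii) reversed: +166.8 kJ/mol
ΔH_rxn = (+37.3) + (+52.3) + (+166.8) = 256.4 kJ/mol

ΔH_rxn = 256.4 kJ/mol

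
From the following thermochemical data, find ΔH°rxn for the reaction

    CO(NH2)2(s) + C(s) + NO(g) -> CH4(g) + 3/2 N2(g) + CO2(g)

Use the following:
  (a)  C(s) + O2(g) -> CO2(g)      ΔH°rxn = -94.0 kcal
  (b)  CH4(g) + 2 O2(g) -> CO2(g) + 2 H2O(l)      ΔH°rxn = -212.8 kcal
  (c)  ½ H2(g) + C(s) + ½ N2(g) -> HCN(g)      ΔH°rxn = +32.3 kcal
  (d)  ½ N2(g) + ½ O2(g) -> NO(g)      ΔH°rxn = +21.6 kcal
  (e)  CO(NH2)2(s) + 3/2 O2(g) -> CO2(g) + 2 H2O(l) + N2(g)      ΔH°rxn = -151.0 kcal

ΔH°rxn = -53.8 kcal

(a) as written: -94.0 kcal
(b) reversed: +212.8 kcal
(c): not needed.
(d) reversed: -21.6 kcal
(e) as written: -151.0 kcal
ΔH°rxn = (1)·(-94.0) + (-1)·(-212.8) + (-1)·(+21.6) + (1)·(-151.0) = -53.8 kcal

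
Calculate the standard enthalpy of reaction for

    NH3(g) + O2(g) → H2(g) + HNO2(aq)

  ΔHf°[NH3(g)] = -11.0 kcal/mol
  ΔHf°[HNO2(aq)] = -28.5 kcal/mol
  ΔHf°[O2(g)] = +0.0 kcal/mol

ΔH°rxn = Σ nΔHf°(products) − Σ nΔHf°(reactants).
Products: 1·(+0.0) + 1·(-28.5) = -28.5
Reactants: 1·(-11.0) + 1·(+0.0) = -11.0
ΔHrxn = (-28.5) − (-11.0) = -17.5 kcal/mol

ΔHrxn = -17.5 kcal/mol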